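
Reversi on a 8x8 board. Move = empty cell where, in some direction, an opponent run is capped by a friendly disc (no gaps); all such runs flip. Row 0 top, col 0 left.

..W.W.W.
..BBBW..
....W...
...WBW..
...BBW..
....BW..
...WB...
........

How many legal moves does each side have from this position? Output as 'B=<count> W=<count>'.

Answer: B=11 W=8

Derivation:
-- B to move --
(0,1): no bracket -> illegal
(0,3): no bracket -> illegal
(0,5): no bracket -> illegal
(0,7): no bracket -> illegal
(1,1): no bracket -> illegal
(1,6): flips 1 -> legal
(1,7): no bracket -> illegal
(2,2): flips 1 -> legal
(2,3): flips 1 -> legal
(2,5): no bracket -> illegal
(2,6): flips 1 -> legal
(3,2): flips 1 -> legal
(3,6): flips 2 -> legal
(4,2): no bracket -> illegal
(4,6): flips 4 -> legal
(5,2): no bracket -> illegal
(5,3): no bracket -> illegal
(5,6): flips 2 -> legal
(6,2): flips 1 -> legal
(6,5): no bracket -> illegal
(6,6): flips 1 -> legal
(7,2): flips 1 -> legal
(7,3): no bracket -> illegal
(7,4): no bracket -> illegal
B mobility = 11
-- W to move --
(0,1): no bracket -> illegal
(0,3): no bracket -> illegal
(0,5): no bracket -> illegal
(1,1): flips 3 -> legal
(2,1): no bracket -> illegal
(2,2): flips 2 -> legal
(2,3): flips 1 -> legal
(2,5): no bracket -> illegal
(3,2): no bracket -> illegal
(4,2): flips 2 -> legal
(5,2): no bracket -> illegal
(5,3): flips 3 -> legal
(6,5): flips 1 -> legal
(7,3): flips 1 -> legal
(7,4): flips 4 -> legal
(7,5): no bracket -> illegal
W mobility = 8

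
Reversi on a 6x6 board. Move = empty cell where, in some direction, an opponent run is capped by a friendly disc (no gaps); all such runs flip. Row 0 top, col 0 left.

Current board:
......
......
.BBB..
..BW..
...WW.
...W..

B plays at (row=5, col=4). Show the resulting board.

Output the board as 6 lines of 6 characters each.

Answer: ......
......
.BBB..
..BW..
...BW.
...WB.

Derivation:
Place B at (5,4); scan 8 dirs for brackets.
Dir NW: opp run (4,3) capped by B -> flip
Dir N: opp run (4,4), next='.' -> no flip
Dir NE: first cell '.' (not opp) -> no flip
Dir W: opp run (5,3), next='.' -> no flip
Dir E: first cell '.' (not opp) -> no flip
Dir SW: edge -> no flip
Dir S: edge -> no flip
Dir SE: edge -> no flip
All flips: (4,3)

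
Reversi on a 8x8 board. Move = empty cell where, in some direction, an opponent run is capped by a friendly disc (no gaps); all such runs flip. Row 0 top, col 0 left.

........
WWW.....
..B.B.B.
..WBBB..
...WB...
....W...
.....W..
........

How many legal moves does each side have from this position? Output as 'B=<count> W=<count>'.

Answer: B=7 W=6

Derivation:
-- B to move --
(0,0): flips 1 -> legal
(0,1): no bracket -> illegal
(0,2): flips 1 -> legal
(0,3): no bracket -> illegal
(1,3): no bracket -> illegal
(2,0): no bracket -> illegal
(2,1): no bracket -> illegal
(2,3): no bracket -> illegal
(3,1): flips 1 -> legal
(4,1): no bracket -> illegal
(4,2): flips 2 -> legal
(4,5): no bracket -> illegal
(5,2): flips 1 -> legal
(5,3): flips 1 -> legal
(5,5): no bracket -> illegal
(5,6): no bracket -> illegal
(6,3): no bracket -> illegal
(6,4): flips 1 -> legal
(6,6): no bracket -> illegal
(7,4): no bracket -> illegal
(7,5): no bracket -> illegal
(7,6): no bracket -> illegal
B mobility = 7
-- W to move --
(1,3): no bracket -> illegal
(1,4): flips 3 -> legal
(1,5): no bracket -> illegal
(1,6): no bracket -> illegal
(1,7): no bracket -> illegal
(2,1): no bracket -> illegal
(2,3): flips 1 -> legal
(2,5): flips 1 -> legal
(2,7): no bracket -> illegal
(3,1): no bracket -> illegal
(3,6): flips 3 -> legal
(3,7): no bracket -> illegal
(4,2): no bracket -> illegal
(4,5): flips 1 -> legal
(4,6): no bracket -> illegal
(5,3): no bracket -> illegal
(5,5): flips 3 -> legal
W mobility = 6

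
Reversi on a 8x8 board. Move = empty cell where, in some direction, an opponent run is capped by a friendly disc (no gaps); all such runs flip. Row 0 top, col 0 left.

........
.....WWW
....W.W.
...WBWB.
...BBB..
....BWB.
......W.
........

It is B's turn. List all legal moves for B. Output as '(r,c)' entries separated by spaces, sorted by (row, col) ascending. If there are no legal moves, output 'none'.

(0,4): no bracket -> illegal
(0,5): no bracket -> illegal
(0,6): flips 2 -> legal
(0,7): no bracket -> illegal
(1,3): no bracket -> illegal
(1,4): flips 1 -> legal
(2,2): flips 1 -> legal
(2,3): flips 1 -> legal
(2,5): flips 1 -> legal
(2,7): no bracket -> illegal
(3,2): flips 1 -> legal
(3,7): no bracket -> illegal
(4,2): no bracket -> illegal
(4,6): no bracket -> illegal
(5,7): no bracket -> illegal
(6,4): no bracket -> illegal
(6,5): flips 1 -> legal
(6,7): no bracket -> illegal
(7,5): no bracket -> illegal
(7,6): flips 1 -> legal
(7,7): flips 2 -> legal

Answer: (0,6) (1,4) (2,2) (2,3) (2,5) (3,2) (6,5) (7,6) (7,7)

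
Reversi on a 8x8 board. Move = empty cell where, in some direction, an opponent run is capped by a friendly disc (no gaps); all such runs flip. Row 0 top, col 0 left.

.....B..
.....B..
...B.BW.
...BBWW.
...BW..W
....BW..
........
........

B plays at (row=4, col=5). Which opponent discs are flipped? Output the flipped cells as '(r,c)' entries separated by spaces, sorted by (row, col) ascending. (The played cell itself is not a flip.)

Dir NW: first cell 'B' (not opp) -> no flip
Dir N: opp run (3,5) capped by B -> flip
Dir NE: opp run (3,6), next='.' -> no flip
Dir W: opp run (4,4) capped by B -> flip
Dir E: first cell '.' (not opp) -> no flip
Dir SW: first cell 'B' (not opp) -> no flip
Dir S: opp run (5,5), next='.' -> no flip
Dir SE: first cell '.' (not opp) -> no flip

Answer: (3,5) (4,4)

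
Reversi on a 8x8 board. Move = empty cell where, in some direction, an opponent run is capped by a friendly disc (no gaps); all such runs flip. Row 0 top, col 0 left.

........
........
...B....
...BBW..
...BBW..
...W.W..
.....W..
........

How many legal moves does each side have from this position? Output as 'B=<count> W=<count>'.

Answer: B=7 W=5

Derivation:
-- B to move --
(2,4): no bracket -> illegal
(2,5): no bracket -> illegal
(2,6): flips 1 -> legal
(3,6): flips 1 -> legal
(4,2): no bracket -> illegal
(4,6): flips 1 -> legal
(5,2): no bracket -> illegal
(5,4): no bracket -> illegal
(5,6): flips 1 -> legal
(6,2): flips 1 -> legal
(6,3): flips 1 -> legal
(6,4): no bracket -> illegal
(6,6): flips 1 -> legal
(7,4): no bracket -> illegal
(7,5): no bracket -> illegal
(7,6): no bracket -> illegal
B mobility = 7
-- W to move --
(1,2): flips 2 -> legal
(1,3): flips 3 -> legal
(1,4): no bracket -> illegal
(2,2): flips 2 -> legal
(2,4): no bracket -> illegal
(2,5): no bracket -> illegal
(3,2): flips 2 -> legal
(4,2): flips 2 -> legal
(5,2): no bracket -> illegal
(5,4): no bracket -> illegal
W mobility = 5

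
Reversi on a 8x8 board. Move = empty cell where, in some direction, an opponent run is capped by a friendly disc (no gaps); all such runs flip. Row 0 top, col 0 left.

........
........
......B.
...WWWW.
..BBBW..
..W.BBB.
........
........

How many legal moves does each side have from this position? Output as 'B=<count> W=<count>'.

Answer: B=8 W=11

Derivation:
-- B to move --
(2,2): flips 1 -> legal
(2,3): flips 3 -> legal
(2,4): flips 2 -> legal
(2,5): flips 3 -> legal
(2,7): flips 2 -> legal
(3,2): no bracket -> illegal
(3,7): no bracket -> illegal
(4,1): no bracket -> illegal
(4,6): flips 2 -> legal
(4,7): no bracket -> illegal
(5,1): no bracket -> illegal
(5,3): no bracket -> illegal
(6,1): flips 1 -> legal
(6,2): flips 1 -> legal
(6,3): no bracket -> illegal
B mobility = 8
-- W to move --
(1,5): no bracket -> illegal
(1,6): flips 1 -> legal
(1,7): flips 1 -> legal
(2,5): no bracket -> illegal
(2,7): no bracket -> illegal
(3,1): no bracket -> illegal
(3,2): flips 1 -> legal
(3,7): no bracket -> illegal
(4,1): flips 3 -> legal
(4,6): no bracket -> illegal
(4,7): no bracket -> illegal
(5,1): flips 1 -> legal
(5,3): flips 2 -> legal
(5,7): no bracket -> illegal
(6,3): flips 1 -> legal
(6,4): flips 2 -> legal
(6,5): flips 1 -> legal
(6,6): flips 2 -> legal
(6,7): flips 1 -> legal
W mobility = 11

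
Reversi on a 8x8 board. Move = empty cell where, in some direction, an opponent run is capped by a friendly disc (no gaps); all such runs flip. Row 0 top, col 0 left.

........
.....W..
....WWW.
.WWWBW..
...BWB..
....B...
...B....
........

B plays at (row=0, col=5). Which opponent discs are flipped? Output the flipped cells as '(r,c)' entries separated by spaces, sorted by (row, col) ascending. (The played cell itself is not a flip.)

Dir NW: edge -> no flip
Dir N: edge -> no flip
Dir NE: edge -> no flip
Dir W: first cell '.' (not opp) -> no flip
Dir E: first cell '.' (not opp) -> no flip
Dir SW: first cell '.' (not opp) -> no flip
Dir S: opp run (1,5) (2,5) (3,5) capped by B -> flip
Dir SE: first cell '.' (not opp) -> no flip

Answer: (1,5) (2,5) (3,5)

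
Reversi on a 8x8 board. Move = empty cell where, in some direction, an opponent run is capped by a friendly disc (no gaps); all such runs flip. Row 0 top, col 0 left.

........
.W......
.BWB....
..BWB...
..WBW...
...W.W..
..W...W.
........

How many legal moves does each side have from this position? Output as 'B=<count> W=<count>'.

-- B to move --
(0,0): no bracket -> illegal
(0,1): flips 1 -> legal
(0,2): no bracket -> illegal
(1,0): no bracket -> illegal
(1,2): flips 1 -> legal
(1,3): no bracket -> illegal
(2,0): no bracket -> illegal
(2,4): no bracket -> illegal
(3,1): no bracket -> illegal
(3,5): no bracket -> illegal
(4,1): flips 1 -> legal
(4,5): flips 1 -> legal
(4,6): no bracket -> illegal
(5,1): no bracket -> illegal
(5,2): flips 1 -> legal
(5,4): flips 1 -> legal
(5,6): no bracket -> illegal
(5,7): no bracket -> illegal
(6,1): no bracket -> illegal
(6,3): flips 1 -> legal
(6,4): no bracket -> illegal
(6,5): no bracket -> illegal
(6,7): no bracket -> illegal
(7,1): no bracket -> illegal
(7,2): no bracket -> illegal
(7,3): no bracket -> illegal
(7,5): no bracket -> illegal
(7,6): no bracket -> illegal
(7,7): no bracket -> illegal
B mobility = 7
-- W to move --
(1,0): no bracket -> illegal
(1,2): no bracket -> illegal
(1,3): flips 1 -> legal
(1,4): no bracket -> illegal
(2,0): flips 1 -> legal
(2,4): flips 2 -> legal
(2,5): no bracket -> illegal
(3,0): no bracket -> illegal
(3,1): flips 2 -> legal
(3,5): flips 1 -> legal
(4,1): no bracket -> illegal
(4,5): no bracket -> illegal
(5,2): no bracket -> illegal
(5,4): no bracket -> illegal
W mobility = 5

Answer: B=7 W=5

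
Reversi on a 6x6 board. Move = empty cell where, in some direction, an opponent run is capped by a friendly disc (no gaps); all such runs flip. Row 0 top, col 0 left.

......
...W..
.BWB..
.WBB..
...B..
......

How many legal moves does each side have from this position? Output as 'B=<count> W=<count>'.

-- B to move --
(0,2): no bracket -> illegal
(0,3): flips 1 -> legal
(0,4): no bracket -> illegal
(1,1): flips 1 -> legal
(1,2): flips 1 -> legal
(1,4): no bracket -> illegal
(2,0): no bracket -> illegal
(2,4): no bracket -> illegal
(3,0): flips 1 -> legal
(4,0): no bracket -> illegal
(4,1): flips 1 -> legal
(4,2): no bracket -> illegal
B mobility = 5
-- W to move --
(1,0): no bracket -> illegal
(1,1): flips 1 -> legal
(1,2): no bracket -> illegal
(1,4): no bracket -> illegal
(2,0): flips 1 -> legal
(2,4): flips 1 -> legal
(3,0): no bracket -> illegal
(3,4): flips 2 -> legal
(4,1): no bracket -> illegal
(4,2): flips 1 -> legal
(4,4): flips 1 -> legal
(5,2): no bracket -> illegal
(5,3): flips 3 -> legal
(5,4): no bracket -> illegal
W mobility = 7

Answer: B=5 W=7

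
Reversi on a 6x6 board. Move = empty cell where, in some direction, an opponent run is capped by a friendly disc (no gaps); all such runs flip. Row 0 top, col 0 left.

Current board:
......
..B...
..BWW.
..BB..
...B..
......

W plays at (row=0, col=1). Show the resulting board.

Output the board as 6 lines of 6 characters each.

Answer: .W....
..W...
..BWW.
..BB..
...B..
......

Derivation:
Place W at (0,1); scan 8 dirs for brackets.
Dir NW: edge -> no flip
Dir N: edge -> no flip
Dir NE: edge -> no flip
Dir W: first cell '.' (not opp) -> no flip
Dir E: first cell '.' (not opp) -> no flip
Dir SW: first cell '.' (not opp) -> no flip
Dir S: first cell '.' (not opp) -> no flip
Dir SE: opp run (1,2) capped by W -> flip
All flips: (1,2)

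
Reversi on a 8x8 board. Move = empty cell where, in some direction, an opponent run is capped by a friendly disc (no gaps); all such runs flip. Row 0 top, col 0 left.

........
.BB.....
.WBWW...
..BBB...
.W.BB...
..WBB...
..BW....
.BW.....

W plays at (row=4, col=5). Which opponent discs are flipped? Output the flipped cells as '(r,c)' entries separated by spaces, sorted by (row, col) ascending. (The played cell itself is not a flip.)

Dir NW: opp run (3,4) capped by W -> flip
Dir N: first cell '.' (not opp) -> no flip
Dir NE: first cell '.' (not opp) -> no flip
Dir W: opp run (4,4) (4,3), next='.' -> no flip
Dir E: first cell '.' (not opp) -> no flip
Dir SW: opp run (5,4) capped by W -> flip
Dir S: first cell '.' (not opp) -> no flip
Dir SE: first cell '.' (not opp) -> no flip

Answer: (3,4) (5,4)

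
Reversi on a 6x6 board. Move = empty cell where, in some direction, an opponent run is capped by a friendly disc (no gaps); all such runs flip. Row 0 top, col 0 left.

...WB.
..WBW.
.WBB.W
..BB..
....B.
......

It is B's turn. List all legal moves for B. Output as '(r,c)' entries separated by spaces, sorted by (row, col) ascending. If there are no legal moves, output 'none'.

(0,1): flips 1 -> legal
(0,2): flips 2 -> legal
(0,5): flips 1 -> legal
(1,0): flips 1 -> legal
(1,1): flips 1 -> legal
(1,5): flips 1 -> legal
(2,0): flips 1 -> legal
(2,4): flips 1 -> legal
(3,0): no bracket -> illegal
(3,1): no bracket -> illegal
(3,4): no bracket -> illegal
(3,5): no bracket -> illegal

Answer: (0,1) (0,2) (0,5) (1,0) (1,1) (1,5) (2,0) (2,4)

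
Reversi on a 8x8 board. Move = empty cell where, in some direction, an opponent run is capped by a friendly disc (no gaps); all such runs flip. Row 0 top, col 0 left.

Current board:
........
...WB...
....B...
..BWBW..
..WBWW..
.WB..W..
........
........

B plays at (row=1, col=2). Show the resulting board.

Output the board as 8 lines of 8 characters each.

Place B at (1,2); scan 8 dirs for brackets.
Dir NW: first cell '.' (not opp) -> no flip
Dir N: first cell '.' (not opp) -> no flip
Dir NE: first cell '.' (not opp) -> no flip
Dir W: first cell '.' (not opp) -> no flip
Dir E: opp run (1,3) capped by B -> flip
Dir SW: first cell '.' (not opp) -> no flip
Dir S: first cell '.' (not opp) -> no flip
Dir SE: first cell '.' (not opp) -> no flip
All flips: (1,3)

Answer: ........
..BBB...
....B...
..BWBW..
..WBWW..
.WB..W..
........
........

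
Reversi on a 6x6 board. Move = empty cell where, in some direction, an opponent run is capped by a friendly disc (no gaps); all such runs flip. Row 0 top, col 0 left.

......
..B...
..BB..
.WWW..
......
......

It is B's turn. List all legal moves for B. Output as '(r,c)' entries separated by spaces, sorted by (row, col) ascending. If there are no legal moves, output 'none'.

Answer: (4,0) (4,1) (4,2) (4,3) (4,4)

Derivation:
(2,0): no bracket -> illegal
(2,1): no bracket -> illegal
(2,4): no bracket -> illegal
(3,0): no bracket -> illegal
(3,4): no bracket -> illegal
(4,0): flips 1 -> legal
(4,1): flips 1 -> legal
(4,2): flips 1 -> legal
(4,3): flips 1 -> legal
(4,4): flips 1 -> legal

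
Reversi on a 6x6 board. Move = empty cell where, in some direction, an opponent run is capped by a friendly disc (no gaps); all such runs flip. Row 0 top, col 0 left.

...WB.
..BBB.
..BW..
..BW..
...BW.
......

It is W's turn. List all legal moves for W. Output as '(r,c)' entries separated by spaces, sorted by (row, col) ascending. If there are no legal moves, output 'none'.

Answer: (0,1) (0,5) (1,1) (2,1) (2,5) (3,1) (4,1) (4,2) (5,3)

Derivation:
(0,1): flips 1 -> legal
(0,2): no bracket -> illegal
(0,5): flips 2 -> legal
(1,1): flips 1 -> legal
(1,5): no bracket -> illegal
(2,1): flips 2 -> legal
(2,4): no bracket -> illegal
(2,5): flips 1 -> legal
(3,1): flips 1 -> legal
(3,4): no bracket -> illegal
(4,1): flips 1 -> legal
(4,2): flips 1 -> legal
(5,2): no bracket -> illegal
(5,3): flips 1 -> legal
(5,4): no bracket -> illegal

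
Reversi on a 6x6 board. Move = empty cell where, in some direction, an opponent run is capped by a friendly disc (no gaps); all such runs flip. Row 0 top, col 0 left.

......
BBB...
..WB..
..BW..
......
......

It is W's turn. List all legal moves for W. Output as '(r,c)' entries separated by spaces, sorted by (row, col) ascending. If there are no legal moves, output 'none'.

(0,0): flips 1 -> legal
(0,1): no bracket -> illegal
(0,2): flips 1 -> legal
(0,3): no bracket -> illegal
(1,3): flips 1 -> legal
(1,4): no bracket -> illegal
(2,0): no bracket -> illegal
(2,1): no bracket -> illegal
(2,4): flips 1 -> legal
(3,1): flips 1 -> legal
(3,4): no bracket -> illegal
(4,1): no bracket -> illegal
(4,2): flips 1 -> legal
(4,3): no bracket -> illegal

Answer: (0,0) (0,2) (1,3) (2,4) (3,1) (4,2)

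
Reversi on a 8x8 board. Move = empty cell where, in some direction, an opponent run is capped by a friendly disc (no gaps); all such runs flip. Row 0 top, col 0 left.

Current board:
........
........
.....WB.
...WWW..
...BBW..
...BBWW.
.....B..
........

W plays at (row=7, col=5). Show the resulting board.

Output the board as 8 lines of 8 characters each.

Place W at (7,5); scan 8 dirs for brackets.
Dir NW: first cell '.' (not opp) -> no flip
Dir N: opp run (6,5) capped by W -> flip
Dir NE: first cell '.' (not opp) -> no flip
Dir W: first cell '.' (not opp) -> no flip
Dir E: first cell '.' (not opp) -> no flip
Dir SW: edge -> no flip
Dir S: edge -> no flip
Dir SE: edge -> no flip
All flips: (6,5)

Answer: ........
........
.....WB.
...WWW..
...BBW..
...BBWW.
.....W..
.....W..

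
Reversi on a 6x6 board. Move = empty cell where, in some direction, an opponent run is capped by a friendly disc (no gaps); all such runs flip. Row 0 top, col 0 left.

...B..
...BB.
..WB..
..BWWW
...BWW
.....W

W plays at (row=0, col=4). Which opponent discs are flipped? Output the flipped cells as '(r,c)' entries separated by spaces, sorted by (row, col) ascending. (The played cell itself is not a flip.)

Dir NW: edge -> no flip
Dir N: edge -> no flip
Dir NE: edge -> no flip
Dir W: opp run (0,3), next='.' -> no flip
Dir E: first cell '.' (not opp) -> no flip
Dir SW: opp run (1,3) capped by W -> flip
Dir S: opp run (1,4), next='.' -> no flip
Dir SE: first cell '.' (not opp) -> no flip

Answer: (1,3)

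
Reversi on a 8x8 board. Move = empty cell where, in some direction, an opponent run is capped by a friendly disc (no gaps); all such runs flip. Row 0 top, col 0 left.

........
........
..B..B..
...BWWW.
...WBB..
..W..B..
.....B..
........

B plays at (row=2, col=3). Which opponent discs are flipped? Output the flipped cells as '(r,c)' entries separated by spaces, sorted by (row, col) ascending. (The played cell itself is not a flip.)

Dir NW: first cell '.' (not opp) -> no flip
Dir N: first cell '.' (not opp) -> no flip
Dir NE: first cell '.' (not opp) -> no flip
Dir W: first cell 'B' (not opp) -> no flip
Dir E: first cell '.' (not opp) -> no flip
Dir SW: first cell '.' (not opp) -> no flip
Dir S: first cell 'B' (not opp) -> no flip
Dir SE: opp run (3,4) capped by B -> flip

Answer: (3,4)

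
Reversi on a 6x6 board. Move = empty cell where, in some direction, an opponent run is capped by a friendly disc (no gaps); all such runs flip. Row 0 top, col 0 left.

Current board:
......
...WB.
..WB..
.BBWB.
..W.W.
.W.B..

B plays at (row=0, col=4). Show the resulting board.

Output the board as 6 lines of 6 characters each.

Place B at (0,4); scan 8 dirs for brackets.
Dir NW: edge -> no flip
Dir N: edge -> no flip
Dir NE: edge -> no flip
Dir W: first cell '.' (not opp) -> no flip
Dir E: first cell '.' (not opp) -> no flip
Dir SW: opp run (1,3) (2,2) capped by B -> flip
Dir S: first cell 'B' (not opp) -> no flip
Dir SE: first cell '.' (not opp) -> no flip
All flips: (1,3) (2,2)

Answer: ....B.
...BB.
..BB..
.BBWB.
..W.W.
.W.B..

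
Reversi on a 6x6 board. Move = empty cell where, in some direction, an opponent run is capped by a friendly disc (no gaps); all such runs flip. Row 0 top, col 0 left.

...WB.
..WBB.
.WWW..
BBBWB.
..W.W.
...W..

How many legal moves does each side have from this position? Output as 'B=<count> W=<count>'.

Answer: B=7 W=10

Derivation:
-- B to move --
(0,1): flips 2 -> legal
(0,2): flips 3 -> legal
(1,0): flips 1 -> legal
(1,1): flips 2 -> legal
(2,0): no bracket -> illegal
(2,4): no bracket -> illegal
(3,5): no bracket -> illegal
(4,1): no bracket -> illegal
(4,3): flips 2 -> legal
(4,5): no bracket -> illegal
(5,1): no bracket -> illegal
(5,2): flips 1 -> legal
(5,4): flips 1 -> legal
(5,5): no bracket -> illegal
B mobility = 7
-- W to move --
(0,2): no bracket -> illegal
(0,5): flips 2 -> legal
(1,5): flips 2 -> legal
(2,0): flips 1 -> legal
(2,4): flips 1 -> legal
(2,5): flips 1 -> legal
(3,5): flips 1 -> legal
(4,0): flips 1 -> legal
(4,1): flips 2 -> legal
(4,3): flips 1 -> legal
(4,5): flips 1 -> legal
W mobility = 10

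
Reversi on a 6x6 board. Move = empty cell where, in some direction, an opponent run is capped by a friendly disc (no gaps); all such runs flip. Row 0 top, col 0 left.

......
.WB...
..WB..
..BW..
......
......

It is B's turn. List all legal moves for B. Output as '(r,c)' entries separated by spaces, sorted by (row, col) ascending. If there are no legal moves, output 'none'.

Answer: (1,0) (2,1) (3,4) (4,3)

Derivation:
(0,0): no bracket -> illegal
(0,1): no bracket -> illegal
(0,2): no bracket -> illegal
(1,0): flips 1 -> legal
(1,3): no bracket -> illegal
(2,0): no bracket -> illegal
(2,1): flips 1 -> legal
(2,4): no bracket -> illegal
(3,1): no bracket -> illegal
(3,4): flips 1 -> legal
(4,2): no bracket -> illegal
(4,3): flips 1 -> legal
(4,4): no bracket -> illegal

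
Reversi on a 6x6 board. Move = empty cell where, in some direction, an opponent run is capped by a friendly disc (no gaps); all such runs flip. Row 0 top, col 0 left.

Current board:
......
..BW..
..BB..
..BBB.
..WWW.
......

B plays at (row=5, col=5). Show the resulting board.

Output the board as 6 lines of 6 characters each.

Place B at (5,5); scan 8 dirs for brackets.
Dir NW: opp run (4,4) capped by B -> flip
Dir N: first cell '.' (not opp) -> no flip
Dir NE: edge -> no flip
Dir W: first cell '.' (not opp) -> no flip
Dir E: edge -> no flip
Dir SW: edge -> no flip
Dir S: edge -> no flip
Dir SE: edge -> no flip
All flips: (4,4)

Answer: ......
..BW..
..BB..
..BBB.
..WWB.
.....B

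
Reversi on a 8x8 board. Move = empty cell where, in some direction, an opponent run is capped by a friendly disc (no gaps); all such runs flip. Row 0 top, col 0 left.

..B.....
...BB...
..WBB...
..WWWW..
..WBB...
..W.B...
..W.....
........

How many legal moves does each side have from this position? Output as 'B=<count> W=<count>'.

Answer: B=10 W=11

Derivation:
-- B to move --
(1,1): flips 2 -> legal
(1,2): no bracket -> illegal
(2,1): flips 2 -> legal
(2,5): flips 1 -> legal
(2,6): flips 1 -> legal
(3,1): flips 1 -> legal
(3,6): no bracket -> illegal
(4,1): flips 2 -> legal
(4,5): flips 1 -> legal
(4,6): flips 1 -> legal
(5,1): flips 2 -> legal
(5,3): no bracket -> illegal
(6,1): flips 1 -> legal
(6,3): no bracket -> illegal
(7,1): no bracket -> illegal
(7,2): no bracket -> illegal
(7,3): no bracket -> illegal
B mobility = 10
-- W to move --
(0,1): no bracket -> illegal
(0,3): flips 2 -> legal
(0,4): flips 3 -> legal
(0,5): flips 2 -> legal
(1,1): no bracket -> illegal
(1,2): flips 1 -> legal
(1,5): flips 1 -> legal
(2,5): flips 2 -> legal
(4,5): flips 2 -> legal
(5,3): flips 2 -> legal
(5,5): flips 1 -> legal
(6,3): no bracket -> illegal
(6,4): flips 2 -> legal
(6,5): flips 2 -> legal
W mobility = 11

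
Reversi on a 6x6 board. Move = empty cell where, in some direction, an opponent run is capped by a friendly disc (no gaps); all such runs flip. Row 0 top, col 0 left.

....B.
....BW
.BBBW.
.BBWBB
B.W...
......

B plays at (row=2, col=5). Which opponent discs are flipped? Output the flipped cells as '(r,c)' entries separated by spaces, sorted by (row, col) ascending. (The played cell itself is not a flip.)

Answer: (2,4)

Derivation:
Dir NW: first cell 'B' (not opp) -> no flip
Dir N: opp run (1,5), next='.' -> no flip
Dir NE: edge -> no flip
Dir W: opp run (2,4) capped by B -> flip
Dir E: edge -> no flip
Dir SW: first cell 'B' (not opp) -> no flip
Dir S: first cell 'B' (not opp) -> no flip
Dir SE: edge -> no flip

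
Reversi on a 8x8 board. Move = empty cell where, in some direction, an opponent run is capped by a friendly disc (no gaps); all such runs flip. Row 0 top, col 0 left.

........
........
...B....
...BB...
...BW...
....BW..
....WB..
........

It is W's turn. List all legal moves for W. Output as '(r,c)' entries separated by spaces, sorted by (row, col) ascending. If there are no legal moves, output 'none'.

(1,2): no bracket -> illegal
(1,3): no bracket -> illegal
(1,4): no bracket -> illegal
(2,2): flips 1 -> legal
(2,4): flips 1 -> legal
(2,5): no bracket -> illegal
(3,2): no bracket -> illegal
(3,5): no bracket -> illegal
(4,2): flips 1 -> legal
(4,5): no bracket -> illegal
(5,2): no bracket -> illegal
(5,3): flips 1 -> legal
(5,6): no bracket -> illegal
(6,3): no bracket -> illegal
(6,6): flips 1 -> legal
(7,4): no bracket -> illegal
(7,5): flips 1 -> legal
(7,6): no bracket -> illegal

Answer: (2,2) (2,4) (4,2) (5,3) (6,6) (7,5)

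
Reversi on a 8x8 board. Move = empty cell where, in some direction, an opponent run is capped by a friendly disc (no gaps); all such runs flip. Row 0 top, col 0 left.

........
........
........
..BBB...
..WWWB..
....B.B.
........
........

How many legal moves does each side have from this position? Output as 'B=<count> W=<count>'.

-- B to move --
(3,1): no bracket -> illegal
(3,5): no bracket -> illegal
(4,1): flips 3 -> legal
(5,1): flips 1 -> legal
(5,2): flips 2 -> legal
(5,3): flips 1 -> legal
(5,5): flips 1 -> legal
B mobility = 5
-- W to move --
(2,1): flips 1 -> legal
(2,2): flips 2 -> legal
(2,3): flips 1 -> legal
(2,4): flips 2 -> legal
(2,5): flips 1 -> legal
(3,1): no bracket -> illegal
(3,5): no bracket -> illegal
(3,6): no bracket -> illegal
(4,1): no bracket -> illegal
(4,6): flips 1 -> legal
(4,7): no bracket -> illegal
(5,3): no bracket -> illegal
(5,5): no bracket -> illegal
(5,7): no bracket -> illegal
(6,3): no bracket -> illegal
(6,4): flips 1 -> legal
(6,5): flips 1 -> legal
(6,6): no bracket -> illegal
(6,7): no bracket -> illegal
W mobility = 8

Answer: B=5 W=8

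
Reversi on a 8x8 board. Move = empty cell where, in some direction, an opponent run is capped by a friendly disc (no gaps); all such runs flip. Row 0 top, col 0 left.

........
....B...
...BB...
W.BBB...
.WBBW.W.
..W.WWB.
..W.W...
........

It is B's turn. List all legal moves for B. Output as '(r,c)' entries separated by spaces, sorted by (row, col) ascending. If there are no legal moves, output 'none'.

(2,0): no bracket -> illegal
(2,1): no bracket -> illegal
(3,1): no bracket -> illegal
(3,5): no bracket -> illegal
(3,6): flips 1 -> legal
(3,7): no bracket -> illegal
(4,0): flips 1 -> legal
(4,5): flips 1 -> legal
(4,7): no bracket -> illegal
(5,0): flips 1 -> legal
(5,1): no bracket -> illegal
(5,3): flips 2 -> legal
(5,7): no bracket -> illegal
(6,1): flips 1 -> legal
(6,3): no bracket -> illegal
(6,5): flips 1 -> legal
(6,6): flips 2 -> legal
(7,1): no bracket -> illegal
(7,2): flips 2 -> legal
(7,3): no bracket -> illegal
(7,4): flips 3 -> legal
(7,5): no bracket -> illegal

Answer: (3,6) (4,0) (4,5) (5,0) (5,3) (6,1) (6,5) (6,6) (7,2) (7,4)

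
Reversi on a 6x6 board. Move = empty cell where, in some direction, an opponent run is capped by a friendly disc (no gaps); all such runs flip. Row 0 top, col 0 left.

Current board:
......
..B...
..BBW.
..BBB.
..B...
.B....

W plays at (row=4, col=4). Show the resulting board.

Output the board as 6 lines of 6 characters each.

Answer: ......
..B...
..BBW.
..BBW.
..B.W.
.B....

Derivation:
Place W at (4,4); scan 8 dirs for brackets.
Dir NW: opp run (3,3) (2,2), next='.' -> no flip
Dir N: opp run (3,4) capped by W -> flip
Dir NE: first cell '.' (not opp) -> no flip
Dir W: first cell '.' (not opp) -> no flip
Dir E: first cell '.' (not opp) -> no flip
Dir SW: first cell '.' (not opp) -> no flip
Dir S: first cell '.' (not opp) -> no flip
Dir SE: first cell '.' (not opp) -> no flip
All flips: (3,4)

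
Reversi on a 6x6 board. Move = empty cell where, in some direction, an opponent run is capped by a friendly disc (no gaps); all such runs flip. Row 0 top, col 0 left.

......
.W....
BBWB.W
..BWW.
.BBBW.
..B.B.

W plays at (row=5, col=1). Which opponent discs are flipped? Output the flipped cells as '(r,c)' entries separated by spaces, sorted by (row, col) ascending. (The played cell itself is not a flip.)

Dir NW: first cell '.' (not opp) -> no flip
Dir N: opp run (4,1), next='.' -> no flip
Dir NE: opp run (4,2) capped by W -> flip
Dir W: first cell '.' (not opp) -> no flip
Dir E: opp run (5,2), next='.' -> no flip
Dir SW: edge -> no flip
Dir S: edge -> no flip
Dir SE: edge -> no flip

Answer: (4,2)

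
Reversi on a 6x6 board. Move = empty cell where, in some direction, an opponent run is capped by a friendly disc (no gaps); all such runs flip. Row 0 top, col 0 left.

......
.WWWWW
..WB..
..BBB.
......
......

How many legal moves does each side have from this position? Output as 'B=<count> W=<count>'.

-- B to move --
(0,0): flips 2 -> legal
(0,1): flips 1 -> legal
(0,2): flips 2 -> legal
(0,3): flips 1 -> legal
(0,4): no bracket -> illegal
(0,5): flips 1 -> legal
(1,0): no bracket -> illegal
(2,0): no bracket -> illegal
(2,1): flips 1 -> legal
(2,4): no bracket -> illegal
(2,5): no bracket -> illegal
(3,1): no bracket -> illegal
B mobility = 6
-- W to move --
(2,1): no bracket -> illegal
(2,4): flips 1 -> legal
(2,5): no bracket -> illegal
(3,1): no bracket -> illegal
(3,5): no bracket -> illegal
(4,1): flips 2 -> legal
(4,2): flips 1 -> legal
(4,3): flips 2 -> legal
(4,4): flips 1 -> legal
(4,5): flips 2 -> legal
W mobility = 6

Answer: B=6 W=6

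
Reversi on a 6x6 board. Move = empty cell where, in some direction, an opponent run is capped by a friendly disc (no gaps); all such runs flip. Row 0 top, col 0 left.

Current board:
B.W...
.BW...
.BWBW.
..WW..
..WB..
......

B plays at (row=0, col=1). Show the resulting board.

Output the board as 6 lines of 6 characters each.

Place B at (0,1); scan 8 dirs for brackets.
Dir NW: edge -> no flip
Dir N: edge -> no flip
Dir NE: edge -> no flip
Dir W: first cell 'B' (not opp) -> no flip
Dir E: opp run (0,2), next='.' -> no flip
Dir SW: first cell '.' (not opp) -> no flip
Dir S: first cell 'B' (not opp) -> no flip
Dir SE: opp run (1,2) capped by B -> flip
All flips: (1,2)

Answer: BBW...
.BB...
.BWBW.
..WW..
..WB..
......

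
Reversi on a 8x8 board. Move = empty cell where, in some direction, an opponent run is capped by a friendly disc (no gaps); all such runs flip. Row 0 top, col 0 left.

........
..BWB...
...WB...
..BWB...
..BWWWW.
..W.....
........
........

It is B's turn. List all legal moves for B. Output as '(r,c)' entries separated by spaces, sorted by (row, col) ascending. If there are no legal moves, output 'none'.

(0,2): flips 1 -> legal
(0,3): no bracket -> illegal
(0,4): no bracket -> illegal
(2,2): flips 1 -> legal
(3,5): no bracket -> illegal
(3,6): no bracket -> illegal
(3,7): no bracket -> illegal
(4,1): no bracket -> illegal
(4,7): flips 4 -> legal
(5,1): no bracket -> illegal
(5,3): no bracket -> illegal
(5,4): flips 2 -> legal
(5,5): no bracket -> illegal
(5,6): flips 1 -> legal
(5,7): no bracket -> illegal
(6,1): flips 2 -> legal
(6,2): flips 1 -> legal
(6,3): no bracket -> illegal

Answer: (0,2) (2,2) (4,7) (5,4) (5,6) (6,1) (6,2)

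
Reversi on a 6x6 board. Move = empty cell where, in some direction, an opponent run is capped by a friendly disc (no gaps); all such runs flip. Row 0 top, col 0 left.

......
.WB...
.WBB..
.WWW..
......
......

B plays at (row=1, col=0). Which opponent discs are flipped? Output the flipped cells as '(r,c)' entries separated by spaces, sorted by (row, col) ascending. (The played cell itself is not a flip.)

Dir NW: edge -> no flip
Dir N: first cell '.' (not opp) -> no flip
Dir NE: first cell '.' (not opp) -> no flip
Dir W: edge -> no flip
Dir E: opp run (1,1) capped by B -> flip
Dir SW: edge -> no flip
Dir S: first cell '.' (not opp) -> no flip
Dir SE: opp run (2,1) (3,2), next='.' -> no flip

Answer: (1,1)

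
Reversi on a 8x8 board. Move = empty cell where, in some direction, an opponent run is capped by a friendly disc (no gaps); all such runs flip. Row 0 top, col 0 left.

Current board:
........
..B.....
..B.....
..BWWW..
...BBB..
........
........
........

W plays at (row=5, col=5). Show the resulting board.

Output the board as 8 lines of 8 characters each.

Answer: ........
..B.....
..B.....
..BWWW..
...BWW..
.....W..
........
........

Derivation:
Place W at (5,5); scan 8 dirs for brackets.
Dir NW: opp run (4,4) capped by W -> flip
Dir N: opp run (4,5) capped by W -> flip
Dir NE: first cell '.' (not opp) -> no flip
Dir W: first cell '.' (not opp) -> no flip
Dir E: first cell '.' (not opp) -> no flip
Dir SW: first cell '.' (not opp) -> no flip
Dir S: first cell '.' (not opp) -> no flip
Dir SE: first cell '.' (not opp) -> no flip
All flips: (4,4) (4,5)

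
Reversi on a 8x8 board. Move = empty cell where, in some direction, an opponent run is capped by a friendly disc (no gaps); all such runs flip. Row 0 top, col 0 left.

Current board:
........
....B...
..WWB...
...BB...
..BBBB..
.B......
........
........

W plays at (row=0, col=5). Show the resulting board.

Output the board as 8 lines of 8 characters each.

Place W at (0,5); scan 8 dirs for brackets.
Dir NW: edge -> no flip
Dir N: edge -> no flip
Dir NE: edge -> no flip
Dir W: first cell '.' (not opp) -> no flip
Dir E: first cell '.' (not opp) -> no flip
Dir SW: opp run (1,4) capped by W -> flip
Dir S: first cell '.' (not opp) -> no flip
Dir SE: first cell '.' (not opp) -> no flip
All flips: (1,4)

Answer: .....W..
....W...
..WWB...
...BB...
..BBBB..
.B......
........
........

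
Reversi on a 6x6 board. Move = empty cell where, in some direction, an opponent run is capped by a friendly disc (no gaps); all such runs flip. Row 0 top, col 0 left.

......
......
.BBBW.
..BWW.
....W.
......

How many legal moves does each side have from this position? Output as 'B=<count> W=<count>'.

Answer: B=5 W=5

Derivation:
-- B to move --
(1,3): no bracket -> illegal
(1,4): no bracket -> illegal
(1,5): no bracket -> illegal
(2,5): flips 1 -> legal
(3,5): flips 2 -> legal
(4,2): no bracket -> illegal
(4,3): flips 1 -> legal
(4,5): flips 1 -> legal
(5,3): no bracket -> illegal
(5,4): no bracket -> illegal
(5,5): flips 2 -> legal
B mobility = 5
-- W to move --
(1,0): no bracket -> illegal
(1,1): flips 1 -> legal
(1,2): flips 1 -> legal
(1,3): flips 1 -> legal
(1,4): no bracket -> illegal
(2,0): flips 3 -> legal
(3,0): no bracket -> illegal
(3,1): flips 1 -> legal
(4,1): no bracket -> illegal
(4,2): no bracket -> illegal
(4,3): no bracket -> illegal
W mobility = 5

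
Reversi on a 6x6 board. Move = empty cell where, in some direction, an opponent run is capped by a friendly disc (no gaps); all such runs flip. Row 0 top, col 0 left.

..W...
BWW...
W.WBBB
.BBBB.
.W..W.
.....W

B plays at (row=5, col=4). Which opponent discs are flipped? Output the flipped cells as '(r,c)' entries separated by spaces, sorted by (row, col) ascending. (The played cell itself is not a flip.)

Dir NW: first cell '.' (not opp) -> no flip
Dir N: opp run (4,4) capped by B -> flip
Dir NE: first cell '.' (not opp) -> no flip
Dir W: first cell '.' (not opp) -> no flip
Dir E: opp run (5,5), next=edge -> no flip
Dir SW: edge -> no flip
Dir S: edge -> no flip
Dir SE: edge -> no flip

Answer: (4,4)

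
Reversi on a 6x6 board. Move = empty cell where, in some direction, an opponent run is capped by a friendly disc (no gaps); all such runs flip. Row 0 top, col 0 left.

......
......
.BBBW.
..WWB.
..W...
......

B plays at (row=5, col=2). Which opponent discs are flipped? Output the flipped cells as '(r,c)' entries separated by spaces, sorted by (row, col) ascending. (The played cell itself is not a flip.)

Answer: (3,2) (4,2)

Derivation:
Dir NW: first cell '.' (not opp) -> no flip
Dir N: opp run (4,2) (3,2) capped by B -> flip
Dir NE: first cell '.' (not opp) -> no flip
Dir W: first cell '.' (not opp) -> no flip
Dir E: first cell '.' (not opp) -> no flip
Dir SW: edge -> no flip
Dir S: edge -> no flip
Dir SE: edge -> no flip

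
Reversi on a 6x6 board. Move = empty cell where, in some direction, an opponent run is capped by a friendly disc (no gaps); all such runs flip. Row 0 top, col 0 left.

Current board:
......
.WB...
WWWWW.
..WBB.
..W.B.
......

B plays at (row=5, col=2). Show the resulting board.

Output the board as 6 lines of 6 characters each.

Place B at (5,2); scan 8 dirs for brackets.
Dir NW: first cell '.' (not opp) -> no flip
Dir N: opp run (4,2) (3,2) (2,2) capped by B -> flip
Dir NE: first cell '.' (not opp) -> no flip
Dir W: first cell '.' (not opp) -> no flip
Dir E: first cell '.' (not opp) -> no flip
Dir SW: edge -> no flip
Dir S: edge -> no flip
Dir SE: edge -> no flip
All flips: (2,2) (3,2) (4,2)

Answer: ......
.WB...
WWBWW.
..BBB.
..B.B.
..B...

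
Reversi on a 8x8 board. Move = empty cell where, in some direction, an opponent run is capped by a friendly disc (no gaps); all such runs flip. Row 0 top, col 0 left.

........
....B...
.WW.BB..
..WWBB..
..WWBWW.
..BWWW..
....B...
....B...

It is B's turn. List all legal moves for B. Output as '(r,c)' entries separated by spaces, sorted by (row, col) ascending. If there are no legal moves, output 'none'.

Answer: (1,1) (1,2) (3,1) (3,7) (4,1) (4,7) (5,1) (5,6) (5,7) (6,2) (6,5) (6,6)

Derivation:
(1,0): no bracket -> illegal
(1,1): flips 2 -> legal
(1,2): flips 3 -> legal
(1,3): no bracket -> illegal
(2,0): no bracket -> illegal
(2,3): no bracket -> illegal
(3,0): no bracket -> illegal
(3,1): flips 4 -> legal
(3,6): no bracket -> illegal
(3,7): flips 2 -> legal
(4,1): flips 2 -> legal
(4,7): flips 2 -> legal
(5,1): flips 2 -> legal
(5,6): flips 4 -> legal
(5,7): flips 1 -> legal
(6,2): flips 1 -> legal
(6,3): no bracket -> illegal
(6,5): flips 2 -> legal
(6,6): flips 1 -> legal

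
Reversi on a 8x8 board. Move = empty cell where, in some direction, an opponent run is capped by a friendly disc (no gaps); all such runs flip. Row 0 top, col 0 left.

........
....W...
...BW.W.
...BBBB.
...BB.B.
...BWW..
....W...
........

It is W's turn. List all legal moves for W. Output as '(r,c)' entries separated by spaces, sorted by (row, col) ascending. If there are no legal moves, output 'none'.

(1,2): no bracket -> illegal
(1,3): no bracket -> illegal
(2,2): flips 3 -> legal
(2,5): no bracket -> illegal
(2,7): no bracket -> illegal
(3,2): flips 2 -> legal
(3,7): flips 1 -> legal
(4,2): flips 2 -> legal
(4,5): no bracket -> illegal
(4,7): no bracket -> illegal
(5,2): flips 1 -> legal
(5,6): flips 2 -> legal
(5,7): flips 2 -> legal
(6,2): flips 3 -> legal
(6,3): no bracket -> illegal

Answer: (2,2) (3,2) (3,7) (4,2) (5,2) (5,6) (5,7) (6,2)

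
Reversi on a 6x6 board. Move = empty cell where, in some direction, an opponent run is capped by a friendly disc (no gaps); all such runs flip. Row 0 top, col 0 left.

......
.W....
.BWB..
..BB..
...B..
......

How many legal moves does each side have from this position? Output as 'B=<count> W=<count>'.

Answer: B=3 W=5

Derivation:
-- B to move --
(0,0): flips 2 -> legal
(0,1): flips 1 -> legal
(0,2): no bracket -> illegal
(1,0): no bracket -> illegal
(1,2): flips 1 -> legal
(1,3): no bracket -> illegal
(2,0): no bracket -> illegal
(3,1): no bracket -> illegal
B mobility = 3
-- W to move --
(1,0): no bracket -> illegal
(1,2): no bracket -> illegal
(1,3): no bracket -> illegal
(1,4): no bracket -> illegal
(2,0): flips 1 -> legal
(2,4): flips 1 -> legal
(3,0): no bracket -> illegal
(3,1): flips 1 -> legal
(3,4): no bracket -> illegal
(4,1): no bracket -> illegal
(4,2): flips 1 -> legal
(4,4): flips 1 -> legal
(5,2): no bracket -> illegal
(5,3): no bracket -> illegal
(5,4): no bracket -> illegal
W mobility = 5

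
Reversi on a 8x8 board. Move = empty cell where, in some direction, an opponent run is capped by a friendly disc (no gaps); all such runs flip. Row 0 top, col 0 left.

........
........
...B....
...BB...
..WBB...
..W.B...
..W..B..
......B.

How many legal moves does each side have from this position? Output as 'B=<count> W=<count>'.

-- B to move --
(3,1): no bracket -> illegal
(3,2): no bracket -> illegal
(4,1): flips 1 -> legal
(5,1): flips 1 -> legal
(5,3): no bracket -> illegal
(6,1): flips 1 -> legal
(6,3): no bracket -> illegal
(7,1): no bracket -> illegal
(7,2): no bracket -> illegal
(7,3): no bracket -> illegal
B mobility = 3
-- W to move --
(1,2): no bracket -> illegal
(1,3): no bracket -> illegal
(1,4): no bracket -> illegal
(2,2): no bracket -> illegal
(2,4): flips 1 -> legal
(2,5): flips 2 -> legal
(3,2): no bracket -> illegal
(3,5): no bracket -> illegal
(4,5): flips 2 -> legal
(5,3): no bracket -> illegal
(5,5): no bracket -> illegal
(5,6): no bracket -> illegal
(6,3): no bracket -> illegal
(6,4): no bracket -> illegal
(6,6): no bracket -> illegal
(6,7): no bracket -> illegal
(7,4): no bracket -> illegal
(7,5): no bracket -> illegal
(7,7): no bracket -> illegal
W mobility = 3

Answer: B=3 W=3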